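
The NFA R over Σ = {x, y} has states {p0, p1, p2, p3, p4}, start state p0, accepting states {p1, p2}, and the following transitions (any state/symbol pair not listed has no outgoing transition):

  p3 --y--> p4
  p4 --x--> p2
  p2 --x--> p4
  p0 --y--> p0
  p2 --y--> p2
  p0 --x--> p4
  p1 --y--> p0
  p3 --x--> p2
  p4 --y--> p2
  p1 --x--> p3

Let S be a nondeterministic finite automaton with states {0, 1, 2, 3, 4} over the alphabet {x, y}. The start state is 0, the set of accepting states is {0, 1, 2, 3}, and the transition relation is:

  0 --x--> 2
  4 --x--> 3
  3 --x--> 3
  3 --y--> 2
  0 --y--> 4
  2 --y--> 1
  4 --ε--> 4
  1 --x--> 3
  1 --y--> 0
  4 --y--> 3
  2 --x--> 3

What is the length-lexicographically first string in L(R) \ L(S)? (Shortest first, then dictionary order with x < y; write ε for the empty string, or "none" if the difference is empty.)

The string xyyy is accepted by R but not by S.
No shorter string lies in the difference, and xyyy is the lexicographically first length-4 string in L(R) \ L(S).

xyyy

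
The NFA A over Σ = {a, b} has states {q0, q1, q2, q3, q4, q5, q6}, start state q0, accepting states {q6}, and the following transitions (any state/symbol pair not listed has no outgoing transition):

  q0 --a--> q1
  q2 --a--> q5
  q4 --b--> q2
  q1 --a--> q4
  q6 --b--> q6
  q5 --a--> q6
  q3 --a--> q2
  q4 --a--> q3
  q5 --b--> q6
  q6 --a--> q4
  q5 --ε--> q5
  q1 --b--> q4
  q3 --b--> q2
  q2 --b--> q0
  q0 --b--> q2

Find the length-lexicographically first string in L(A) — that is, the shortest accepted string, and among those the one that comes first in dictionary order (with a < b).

A breadth-first search from q0 reaches an accepting state first via the path q0 → q2 → q5 → q6 on input baa.
No string of length < 3 is accepted (BFS exhausts all shorter strings without reaching an accepting state), and baa is the lexicographically least accepting string of length 3.

baa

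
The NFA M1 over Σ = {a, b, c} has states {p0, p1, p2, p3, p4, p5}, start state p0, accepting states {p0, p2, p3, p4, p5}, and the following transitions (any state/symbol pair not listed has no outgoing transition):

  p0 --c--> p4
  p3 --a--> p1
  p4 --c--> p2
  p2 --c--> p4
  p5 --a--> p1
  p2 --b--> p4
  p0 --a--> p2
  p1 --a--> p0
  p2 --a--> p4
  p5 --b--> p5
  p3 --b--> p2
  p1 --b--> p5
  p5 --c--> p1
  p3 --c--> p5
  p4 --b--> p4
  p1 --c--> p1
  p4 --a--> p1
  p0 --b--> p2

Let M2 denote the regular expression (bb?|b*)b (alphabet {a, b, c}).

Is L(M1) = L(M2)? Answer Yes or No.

The empty string ε is accepted by M1 but rejected by M2.
So L(M1) ≠ L(M2).

No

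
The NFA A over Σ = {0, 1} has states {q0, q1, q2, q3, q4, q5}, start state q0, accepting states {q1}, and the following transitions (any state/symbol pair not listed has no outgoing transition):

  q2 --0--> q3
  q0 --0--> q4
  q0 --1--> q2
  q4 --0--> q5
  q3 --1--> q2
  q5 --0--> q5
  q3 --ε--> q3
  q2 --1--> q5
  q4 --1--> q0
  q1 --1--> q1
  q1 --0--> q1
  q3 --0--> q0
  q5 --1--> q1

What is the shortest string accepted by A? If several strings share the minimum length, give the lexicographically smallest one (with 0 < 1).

001

A breadth-first search from q0 reaches an accepting state first via the path q0 → q4 → q5 → q1 on input 001.
No string of length < 3 is accepted (BFS exhausts all shorter strings without reaching an accepting state), and 001 is the lexicographically least accepting string of length 3.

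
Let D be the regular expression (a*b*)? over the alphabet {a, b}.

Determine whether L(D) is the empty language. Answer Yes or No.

The empty string ε matches the expression, so it belongs to L(D).
Since L(D) contains at least one string, it is not empty.

No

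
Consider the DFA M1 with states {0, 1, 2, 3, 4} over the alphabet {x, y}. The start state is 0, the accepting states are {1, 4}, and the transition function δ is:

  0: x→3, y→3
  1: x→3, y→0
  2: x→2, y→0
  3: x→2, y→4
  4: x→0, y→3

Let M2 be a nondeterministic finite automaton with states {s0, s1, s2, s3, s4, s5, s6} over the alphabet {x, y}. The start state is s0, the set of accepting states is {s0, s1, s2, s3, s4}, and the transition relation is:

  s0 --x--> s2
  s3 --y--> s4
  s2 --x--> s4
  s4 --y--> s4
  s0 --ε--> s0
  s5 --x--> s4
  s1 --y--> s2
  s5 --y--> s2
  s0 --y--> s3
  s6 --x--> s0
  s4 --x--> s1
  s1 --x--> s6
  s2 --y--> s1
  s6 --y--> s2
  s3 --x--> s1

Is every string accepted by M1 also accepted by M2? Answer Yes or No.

Exploring the product automaton M1 × M2 from the start pair (0, s0), following both machines on each input symbol, reaches 21 state pairs: (0, s0), (3, s2), (3, s3), (2, s4), (4, s1), (2, s1), (4, s4), (0, s4), (0, s6), (2, s6), (0, s2), (0, s1), (3, s4), (3, s1), (3, s0), (2, s0), (3, s6), (4, s2), (2, s2), (4, s3), (0, s3).
M1 accepts in {1, 4} and M2 accepts in {s0, s1, s2, s3, s4}. The reachable pairs whose M1-component is accepting are (4, s1), (4, s4), (4, s2), (4, s3); in each of them the M2-component is accepting too, so the product for L(M1) \ L(M2) (M1-component accepting, M2-component rejecting) has no reachable accepting pair and the difference is empty.
Hence every string in L(M1) is also in L(M2).

Yes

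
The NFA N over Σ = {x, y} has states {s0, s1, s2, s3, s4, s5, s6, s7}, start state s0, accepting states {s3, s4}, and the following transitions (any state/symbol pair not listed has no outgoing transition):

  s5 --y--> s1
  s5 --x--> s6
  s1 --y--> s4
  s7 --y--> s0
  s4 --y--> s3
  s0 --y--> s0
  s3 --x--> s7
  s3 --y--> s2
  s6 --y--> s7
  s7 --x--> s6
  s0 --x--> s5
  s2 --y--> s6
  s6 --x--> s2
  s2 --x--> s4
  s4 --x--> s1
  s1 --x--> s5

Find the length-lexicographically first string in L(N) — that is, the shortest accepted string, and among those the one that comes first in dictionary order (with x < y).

A breadth-first search from s0 reaches an accepting state first via the path s0 → s5 → s1 → s4 on input xyy.
No string of length < 3 is accepted (BFS exhausts all shorter strings without reaching an accepting state), and xyy is the lexicographically least accepting string of length 3.

xyy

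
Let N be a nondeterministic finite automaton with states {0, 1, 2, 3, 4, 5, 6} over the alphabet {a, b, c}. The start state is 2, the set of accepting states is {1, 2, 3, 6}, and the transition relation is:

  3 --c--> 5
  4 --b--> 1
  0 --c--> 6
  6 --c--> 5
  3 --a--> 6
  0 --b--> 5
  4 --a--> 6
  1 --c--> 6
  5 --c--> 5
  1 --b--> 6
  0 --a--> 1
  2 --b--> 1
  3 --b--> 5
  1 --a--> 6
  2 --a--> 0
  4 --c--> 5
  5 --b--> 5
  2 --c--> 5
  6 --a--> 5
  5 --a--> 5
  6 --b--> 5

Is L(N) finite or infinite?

The useful states (reachable from 2 and able to reach an accepting state) are {0, 1, 2, 6}.
Restricted to these states the transition graph has no cycle, so every accepting path has bounded length and L is finite.

finite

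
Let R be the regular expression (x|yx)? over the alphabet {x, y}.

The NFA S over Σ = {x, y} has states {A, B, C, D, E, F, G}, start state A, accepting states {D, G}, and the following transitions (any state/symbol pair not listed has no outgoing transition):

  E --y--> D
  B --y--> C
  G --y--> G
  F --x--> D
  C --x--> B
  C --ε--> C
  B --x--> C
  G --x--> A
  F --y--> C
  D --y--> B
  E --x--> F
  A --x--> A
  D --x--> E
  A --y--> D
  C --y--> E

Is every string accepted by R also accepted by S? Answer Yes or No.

No

The empty string ε is in L(R) but not in L(S).
So L(R) ⊄ L(S).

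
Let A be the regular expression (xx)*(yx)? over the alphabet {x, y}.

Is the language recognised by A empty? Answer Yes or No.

No

The empty string ε matches the expression, so it belongs to L(A).
Since L(A) contains at least one string, it is not empty.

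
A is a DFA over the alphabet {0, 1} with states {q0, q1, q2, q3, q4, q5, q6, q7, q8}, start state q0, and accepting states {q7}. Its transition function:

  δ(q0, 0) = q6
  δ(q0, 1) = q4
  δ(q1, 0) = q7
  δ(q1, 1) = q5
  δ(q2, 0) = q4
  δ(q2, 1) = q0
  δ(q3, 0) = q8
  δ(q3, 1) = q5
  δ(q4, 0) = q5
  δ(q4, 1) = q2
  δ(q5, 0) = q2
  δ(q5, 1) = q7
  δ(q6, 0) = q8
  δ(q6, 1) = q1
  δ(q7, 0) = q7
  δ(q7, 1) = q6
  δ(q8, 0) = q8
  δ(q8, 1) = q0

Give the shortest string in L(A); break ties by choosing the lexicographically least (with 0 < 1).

A breadth-first search from q0 reaches an accepting state first via the path q0 → q6 → q1 → q7 on input 010.
No string of length < 3 is accepted (BFS exhausts all shorter strings without reaching an accepting state), and 010 is the lexicographically least accepting string of length 3.

010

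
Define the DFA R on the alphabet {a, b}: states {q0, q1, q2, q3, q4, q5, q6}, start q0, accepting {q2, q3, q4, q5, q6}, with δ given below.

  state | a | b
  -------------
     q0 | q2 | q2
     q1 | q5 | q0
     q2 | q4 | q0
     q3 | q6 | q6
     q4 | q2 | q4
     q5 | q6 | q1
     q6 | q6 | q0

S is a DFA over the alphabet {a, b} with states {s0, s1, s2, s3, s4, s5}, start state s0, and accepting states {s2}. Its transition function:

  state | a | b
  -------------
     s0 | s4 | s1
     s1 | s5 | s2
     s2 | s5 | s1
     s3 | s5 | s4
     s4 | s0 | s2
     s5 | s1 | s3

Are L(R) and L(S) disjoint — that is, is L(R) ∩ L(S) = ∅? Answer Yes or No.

The string aabb is accepted by both R and S.
Hence L(R) ∩ L(S) ≠ ∅.

No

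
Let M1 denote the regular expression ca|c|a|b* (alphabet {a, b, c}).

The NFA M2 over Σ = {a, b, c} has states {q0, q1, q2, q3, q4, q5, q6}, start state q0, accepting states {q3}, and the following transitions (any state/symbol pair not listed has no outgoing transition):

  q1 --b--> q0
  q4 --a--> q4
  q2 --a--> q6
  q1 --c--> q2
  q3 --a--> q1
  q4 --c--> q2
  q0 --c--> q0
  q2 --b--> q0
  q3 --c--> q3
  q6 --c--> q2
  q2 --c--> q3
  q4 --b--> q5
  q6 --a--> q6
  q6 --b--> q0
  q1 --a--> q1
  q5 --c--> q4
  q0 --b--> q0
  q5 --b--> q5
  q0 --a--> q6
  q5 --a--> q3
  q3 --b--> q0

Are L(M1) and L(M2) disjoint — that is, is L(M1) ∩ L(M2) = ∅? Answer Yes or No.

Converting the expression M1 to a DFA (subset construction, then merging equivalent states) gives the minimal DFA with states {r0, r1, r2, r3, r4}, start state r0, accepting states {r0, r1, r2, r3} and transitions r0: a→r1, b→r2, c→r3; r1: a→r4, b→r4, c→r4; r2: a→r4, b→r2, c→r4; r3: a→r1, b→r4, c→r4; r4: a→r4, b→r4, c→r4.
Exploring the product automaton M1 × M2 from the start pair (r0, q0), following both machines on each input symbol, reaches 9 state pairs: (r0, q0), (r1, q6), (r2, q0), (r3, q0), (r4, q6), (r4, q0), (r4, q2), (r4, q3), (r4, q1).
M1 accepts in {r0, r1, r2, r3} and M2 accepts in {q3}; no reachable pair has both components accepting, so no string drives both machines to acceptance simultaneously and L(M1) ∩ L(M2) = ∅.
So no string is accepted by both, and the intersection is empty.

Yes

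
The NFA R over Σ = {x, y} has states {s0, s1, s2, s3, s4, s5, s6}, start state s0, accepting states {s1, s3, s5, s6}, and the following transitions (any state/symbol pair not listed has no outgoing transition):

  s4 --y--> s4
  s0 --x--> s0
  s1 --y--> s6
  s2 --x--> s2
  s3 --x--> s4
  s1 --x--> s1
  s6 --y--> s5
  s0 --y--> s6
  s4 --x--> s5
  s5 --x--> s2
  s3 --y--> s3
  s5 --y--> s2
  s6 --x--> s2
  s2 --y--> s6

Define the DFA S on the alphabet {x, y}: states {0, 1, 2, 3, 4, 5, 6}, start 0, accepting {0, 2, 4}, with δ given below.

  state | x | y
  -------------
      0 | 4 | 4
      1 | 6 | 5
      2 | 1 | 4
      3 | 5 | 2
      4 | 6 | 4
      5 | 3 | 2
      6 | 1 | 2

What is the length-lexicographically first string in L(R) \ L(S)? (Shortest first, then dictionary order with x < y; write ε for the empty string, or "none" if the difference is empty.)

The string xxxy is accepted by R but not by S.
No shorter string lies in the difference, and xxxy is the lexicographically first length-4 string in L(R) \ L(S).

xxxy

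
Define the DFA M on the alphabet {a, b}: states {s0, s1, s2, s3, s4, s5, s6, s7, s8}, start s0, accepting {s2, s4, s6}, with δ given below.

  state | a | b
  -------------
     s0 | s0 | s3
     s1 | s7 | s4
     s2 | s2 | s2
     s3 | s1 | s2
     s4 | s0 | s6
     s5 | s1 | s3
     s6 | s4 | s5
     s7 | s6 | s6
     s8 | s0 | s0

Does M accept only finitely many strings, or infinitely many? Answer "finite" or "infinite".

infinite

State s0 is reachable from the start and can reach an accepting state, and it lies on the cycle s0 → s0.
Traversing that cycle any number of times yields accepted strings of unbounded length, so the language is infinite.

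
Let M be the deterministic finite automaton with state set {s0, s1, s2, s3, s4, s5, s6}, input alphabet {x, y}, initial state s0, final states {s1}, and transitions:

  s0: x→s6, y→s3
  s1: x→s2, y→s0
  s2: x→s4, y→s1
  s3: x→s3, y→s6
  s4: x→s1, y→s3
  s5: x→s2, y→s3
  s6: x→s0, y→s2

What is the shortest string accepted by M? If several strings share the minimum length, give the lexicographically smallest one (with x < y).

A breadth-first search from s0 reaches an accepting state first via the path s0 → s6 → s2 → s1 on input xyy.
No string of length < 3 is accepted (BFS exhausts all shorter strings without reaching an accepting state), and xyy is the lexicographically least accepting string of length 3.

xyy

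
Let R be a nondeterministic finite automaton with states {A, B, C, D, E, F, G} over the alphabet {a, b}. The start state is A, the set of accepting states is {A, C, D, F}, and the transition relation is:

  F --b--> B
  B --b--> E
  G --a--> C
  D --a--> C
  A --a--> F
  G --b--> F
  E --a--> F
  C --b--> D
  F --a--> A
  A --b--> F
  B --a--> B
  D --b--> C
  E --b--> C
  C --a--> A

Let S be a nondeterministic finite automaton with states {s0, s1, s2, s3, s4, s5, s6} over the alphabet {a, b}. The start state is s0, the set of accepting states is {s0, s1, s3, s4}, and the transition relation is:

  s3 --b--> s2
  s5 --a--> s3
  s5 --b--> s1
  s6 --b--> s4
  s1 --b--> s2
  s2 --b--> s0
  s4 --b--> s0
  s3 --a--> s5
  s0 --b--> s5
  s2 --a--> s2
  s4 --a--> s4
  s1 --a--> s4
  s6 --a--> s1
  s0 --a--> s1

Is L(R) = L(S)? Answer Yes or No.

The string b is accepted by R but rejected by S.
So L(R) ≠ L(S).

No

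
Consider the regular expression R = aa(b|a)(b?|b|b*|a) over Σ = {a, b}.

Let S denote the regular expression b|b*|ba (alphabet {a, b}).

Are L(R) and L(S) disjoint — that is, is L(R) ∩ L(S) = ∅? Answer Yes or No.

Yes

Converting the expression R to a DFA (subset construction, then merging equivalent states) gives the minimal DFA with states {r0, r1, r2, r3, r4, r5, r6}, start state r0, accepting states {r4, r5, r6} and transitions r0: a→r1, b→r2; r1: a→r3, b→r2; r2: a→r2, b→r2; r3: a→r4, b→r4; r4: a→r5, b→r6; r5: a→r2, b→r2; r6: a→r2, b→r6.
Converting the expression S to a DFA (subset construction, then merging equivalent states) gives the minimal DFA with states {s0, s1, s2, s3, s4}, start state s0, accepting states {s0, s2, s3, s4} and transitions s0: a→s1, b→s2; s1: a→s1, b→s1; s2: a→s3, b→s4; s3: a→s1, b→s1; s4: a→s1, b→s4.
Exploring the product automaton R × S from the start pair (r0, s0), following both machines on each input symbol, reaches 10 state pairs: (r0, s0), (r1, s1), (r2, s2), (r3, s1), (r2, s1), (r2, s3), (r2, s4), (r4, s1), (r5, s1), (r6, s1).
R accepts in {r4, r5, r6} and S accepts in {s0, s2, s3, s4}; no reachable pair has both components accepting, so no string drives both machines to acceptance simultaneously and L(R) ∩ L(S) = ∅.
So no string is accepted by both, and the intersection is empty.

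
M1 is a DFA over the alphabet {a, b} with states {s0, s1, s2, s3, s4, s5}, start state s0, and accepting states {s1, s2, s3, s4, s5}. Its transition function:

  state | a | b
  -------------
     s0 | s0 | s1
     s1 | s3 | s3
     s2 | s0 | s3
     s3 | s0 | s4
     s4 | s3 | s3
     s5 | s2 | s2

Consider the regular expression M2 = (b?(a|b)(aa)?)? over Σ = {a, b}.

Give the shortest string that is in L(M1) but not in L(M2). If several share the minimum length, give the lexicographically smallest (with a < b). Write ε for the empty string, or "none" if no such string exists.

The string ab is accepted by M1 but not by M2.
No shorter string lies in the difference, and ab is the lexicographically first length-2 string in L(M1) \ L(M2).

ab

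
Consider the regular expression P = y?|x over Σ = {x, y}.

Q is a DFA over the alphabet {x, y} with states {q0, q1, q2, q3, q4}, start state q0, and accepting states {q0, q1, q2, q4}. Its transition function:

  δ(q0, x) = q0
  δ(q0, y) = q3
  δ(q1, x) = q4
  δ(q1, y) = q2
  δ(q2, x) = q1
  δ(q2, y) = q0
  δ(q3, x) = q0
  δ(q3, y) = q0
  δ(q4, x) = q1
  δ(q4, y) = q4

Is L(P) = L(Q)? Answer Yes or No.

The string y is accepted by P but rejected by Q.
So L(P) ≠ L(Q).

No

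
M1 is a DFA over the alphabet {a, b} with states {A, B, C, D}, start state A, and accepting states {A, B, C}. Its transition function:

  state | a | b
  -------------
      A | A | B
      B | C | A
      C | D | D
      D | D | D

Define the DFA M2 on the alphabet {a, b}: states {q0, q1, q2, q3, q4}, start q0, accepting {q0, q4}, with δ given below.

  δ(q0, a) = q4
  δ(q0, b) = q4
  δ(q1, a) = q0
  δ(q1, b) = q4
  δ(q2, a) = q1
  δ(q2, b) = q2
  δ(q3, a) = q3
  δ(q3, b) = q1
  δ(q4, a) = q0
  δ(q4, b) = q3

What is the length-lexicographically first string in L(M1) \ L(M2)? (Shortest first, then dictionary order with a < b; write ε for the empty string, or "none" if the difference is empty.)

ab

The string ab is accepted by M1 but not by M2.
No shorter string lies in the difference, and ab is the lexicographically first length-2 string in L(M1) \ L(M2).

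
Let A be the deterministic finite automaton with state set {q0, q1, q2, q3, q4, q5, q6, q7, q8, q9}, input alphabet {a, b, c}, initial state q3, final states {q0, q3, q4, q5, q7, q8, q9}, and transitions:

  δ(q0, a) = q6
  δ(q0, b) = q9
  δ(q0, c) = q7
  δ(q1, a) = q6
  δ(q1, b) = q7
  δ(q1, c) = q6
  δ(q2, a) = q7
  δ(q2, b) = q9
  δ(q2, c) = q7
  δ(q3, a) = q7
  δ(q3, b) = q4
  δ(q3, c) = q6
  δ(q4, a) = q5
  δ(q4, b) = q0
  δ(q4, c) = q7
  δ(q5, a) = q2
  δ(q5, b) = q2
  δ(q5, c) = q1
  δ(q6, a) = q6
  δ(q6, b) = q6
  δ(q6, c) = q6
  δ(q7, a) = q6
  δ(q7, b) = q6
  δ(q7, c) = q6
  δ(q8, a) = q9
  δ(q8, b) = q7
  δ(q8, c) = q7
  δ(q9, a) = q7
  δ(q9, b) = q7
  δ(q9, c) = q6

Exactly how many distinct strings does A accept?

21

The useful subgraph on states {q0, q1, q2, q3, q4, q5, q7, q9} is acyclic, so L(A) is finite; the longest accepting path visits 6 useful states, giving maximum string length 5.
Counting accepting paths from q3 by length: 1 of length 0, 2 of length 1, 3 of length 2, 2 of length 3, 9 of length 4, 4 of length 5. Total 21.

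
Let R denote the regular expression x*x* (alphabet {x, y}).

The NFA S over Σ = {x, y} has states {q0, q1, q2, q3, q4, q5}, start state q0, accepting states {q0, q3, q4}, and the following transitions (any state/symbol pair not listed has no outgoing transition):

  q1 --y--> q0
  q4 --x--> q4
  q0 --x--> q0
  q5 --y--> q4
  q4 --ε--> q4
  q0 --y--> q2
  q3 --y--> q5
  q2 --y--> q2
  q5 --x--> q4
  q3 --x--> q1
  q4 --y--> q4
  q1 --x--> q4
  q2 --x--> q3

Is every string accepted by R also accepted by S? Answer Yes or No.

Yes

Converting the expression R to a DFA (subset construction, then merging equivalent states) gives the minimal DFA with states {r0, r1}, start state r0, accepting states {r0} and transitions r0: x→r0, y→r1; r1: x→r1, y→r1.
Exploring the product automaton R × S from the start pair (r0, q0), following both machines on each input symbol, reaches 7 state pairs: (r0, q0), (r1, q2), (r1, q3), (r1, q1), (r1, q5), (r1, q4), (r1, q0).
R accepts in {r0} and S accepts in {q0, q3, q4}. The reachable pairs whose R-component is accepting are (r0, q0); in each of them the S-component is accepting too, so the product for L(R) \ L(S) (R-component accepting, S-component rejecting) has no reachable accepting pair and the difference is empty.
Hence every string in L(R) is also in L(S).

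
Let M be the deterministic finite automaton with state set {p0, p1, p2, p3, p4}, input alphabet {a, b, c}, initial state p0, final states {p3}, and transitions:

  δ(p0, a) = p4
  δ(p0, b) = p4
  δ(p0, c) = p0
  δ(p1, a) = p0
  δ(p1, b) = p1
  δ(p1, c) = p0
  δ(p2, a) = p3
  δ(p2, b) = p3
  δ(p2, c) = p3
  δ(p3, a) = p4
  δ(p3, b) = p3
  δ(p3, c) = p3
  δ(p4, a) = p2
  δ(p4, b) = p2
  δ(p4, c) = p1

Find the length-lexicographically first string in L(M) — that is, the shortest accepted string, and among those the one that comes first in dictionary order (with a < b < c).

A breadth-first search from p0 reaches an accepting state first via the path p0 → p4 → p2 → p3 on input aaa.
No string of length < 3 is accepted (BFS exhausts all shorter strings without reaching an accepting state), and aaa is the lexicographically least accepting string of length 3.

aaa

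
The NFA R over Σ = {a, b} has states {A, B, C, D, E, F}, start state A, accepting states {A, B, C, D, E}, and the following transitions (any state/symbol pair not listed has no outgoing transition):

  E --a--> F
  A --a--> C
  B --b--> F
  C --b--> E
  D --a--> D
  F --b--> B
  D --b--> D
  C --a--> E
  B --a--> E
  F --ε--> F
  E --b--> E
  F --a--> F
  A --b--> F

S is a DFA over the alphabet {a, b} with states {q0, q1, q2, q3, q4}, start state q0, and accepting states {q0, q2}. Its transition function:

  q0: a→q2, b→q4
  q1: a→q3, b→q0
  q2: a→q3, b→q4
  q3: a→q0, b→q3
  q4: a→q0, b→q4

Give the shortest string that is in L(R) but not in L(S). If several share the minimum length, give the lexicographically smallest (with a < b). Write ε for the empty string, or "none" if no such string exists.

aa

The string aa is accepted by R but not by S.
No shorter string lies in the difference, and aa is the lexicographically first length-2 string in L(R) \ L(S).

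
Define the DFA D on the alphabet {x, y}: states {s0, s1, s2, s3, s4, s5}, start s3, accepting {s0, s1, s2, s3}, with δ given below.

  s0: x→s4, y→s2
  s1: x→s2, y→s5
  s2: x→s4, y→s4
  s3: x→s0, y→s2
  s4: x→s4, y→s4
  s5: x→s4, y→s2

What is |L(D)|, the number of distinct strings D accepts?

The useful subgraph on states {s0, s2, s3} is acyclic, so L(D) is finite; the longest accepting path visits 3 useful states, giving maximum string length 2.
Counting accepting paths from s3 by length: 1 of length 0, 2 of length 1, 1 of length 2. Total 4.

4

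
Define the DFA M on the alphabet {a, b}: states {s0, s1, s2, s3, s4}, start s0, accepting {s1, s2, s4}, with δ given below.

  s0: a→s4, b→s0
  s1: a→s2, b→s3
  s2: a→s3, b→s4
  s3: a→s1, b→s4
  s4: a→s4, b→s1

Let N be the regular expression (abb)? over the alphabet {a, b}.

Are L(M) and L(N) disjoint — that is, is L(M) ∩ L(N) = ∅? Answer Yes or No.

Yes

Converting the expression N to a DFA (subset construction, then merging equivalent states) gives the minimal DFA with states {n0, n1, n2, n3, n4}, start state n0, accepting states {n0, n4} and transitions n0: a→n1, b→n2; n1: a→n2, b→n3; n2: a→n2, b→n2; n3: a→n2, b→n4; n4: a→n2, b→n2.
Exploring the product automaton M × N from the start pair (s0, n0), following both machines on each input symbol, reaches 9 state pairs: (s0, n0), (s4, n1), (s0, n2), (s4, n2), (s1, n3), (s1, n2), (s2, n2), (s3, n4), (s3, n2).
M accepts in {s1, s2, s4} and N accepts in {n0, n4}; no reachable pair has both components accepting, so no string drives both machines to acceptance simultaneously and L(M) ∩ L(N) = ∅.
So no string is accepted by both, and the intersection is empty.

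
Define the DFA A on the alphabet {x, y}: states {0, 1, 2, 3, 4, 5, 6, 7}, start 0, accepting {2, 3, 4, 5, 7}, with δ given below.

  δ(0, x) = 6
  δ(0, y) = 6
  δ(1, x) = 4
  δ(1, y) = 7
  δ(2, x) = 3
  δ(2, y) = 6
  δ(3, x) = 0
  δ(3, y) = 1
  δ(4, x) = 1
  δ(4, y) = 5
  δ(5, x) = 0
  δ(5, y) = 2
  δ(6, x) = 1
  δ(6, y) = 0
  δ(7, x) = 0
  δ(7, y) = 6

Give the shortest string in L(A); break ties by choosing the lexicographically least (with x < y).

xxx

A breadth-first search from 0 reaches an accepting state first via the path 0 → 6 → 1 → 4 on input xxx.
No string of length < 3 is accepted (BFS exhausts all shorter strings without reaching an accepting state), and xxx is the lexicographically least accepting string of length 3.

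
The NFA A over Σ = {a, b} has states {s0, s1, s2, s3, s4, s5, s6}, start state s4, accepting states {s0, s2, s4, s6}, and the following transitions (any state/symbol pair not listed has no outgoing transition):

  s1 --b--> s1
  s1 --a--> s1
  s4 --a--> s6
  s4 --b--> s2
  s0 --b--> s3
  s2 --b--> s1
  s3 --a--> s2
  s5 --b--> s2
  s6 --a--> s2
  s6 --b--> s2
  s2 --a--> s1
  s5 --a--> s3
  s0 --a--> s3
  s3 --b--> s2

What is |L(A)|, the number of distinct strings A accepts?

The useful subgraph on states {s2, s4, s6} is acyclic, so L(A) is finite; the longest accepting path visits 3 useful states, giving maximum string length 2.
Counting accepting paths from s4 by length: 1 of length 0, 2 of length 1, 2 of length 2. Total 5.

5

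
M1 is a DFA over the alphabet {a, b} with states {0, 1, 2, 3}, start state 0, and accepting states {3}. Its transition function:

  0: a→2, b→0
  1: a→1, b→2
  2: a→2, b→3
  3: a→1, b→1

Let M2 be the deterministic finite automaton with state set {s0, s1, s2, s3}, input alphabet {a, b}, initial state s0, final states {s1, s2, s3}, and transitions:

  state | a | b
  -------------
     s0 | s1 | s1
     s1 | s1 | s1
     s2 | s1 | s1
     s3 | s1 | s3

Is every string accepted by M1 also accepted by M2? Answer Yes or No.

Yes

Exploring the product automaton M1 × M2 from the start pair (0, s0), following both machines on each input symbol, reaches 5 state pairs: (0, s0), (2, s1), (0, s1), (3, s1), (1, s1).
M1 accepts in {3} and M2 accepts in {s1, s2, s3}. The reachable pairs whose M1-component is accepting are (3, s1); in each of them the M2-component is accepting too, so the product for L(M1) \ L(M2) (M1-component accepting, M2-component rejecting) has no reachable accepting pair and the difference is empty.
Hence every string in L(M1) is also in L(M2).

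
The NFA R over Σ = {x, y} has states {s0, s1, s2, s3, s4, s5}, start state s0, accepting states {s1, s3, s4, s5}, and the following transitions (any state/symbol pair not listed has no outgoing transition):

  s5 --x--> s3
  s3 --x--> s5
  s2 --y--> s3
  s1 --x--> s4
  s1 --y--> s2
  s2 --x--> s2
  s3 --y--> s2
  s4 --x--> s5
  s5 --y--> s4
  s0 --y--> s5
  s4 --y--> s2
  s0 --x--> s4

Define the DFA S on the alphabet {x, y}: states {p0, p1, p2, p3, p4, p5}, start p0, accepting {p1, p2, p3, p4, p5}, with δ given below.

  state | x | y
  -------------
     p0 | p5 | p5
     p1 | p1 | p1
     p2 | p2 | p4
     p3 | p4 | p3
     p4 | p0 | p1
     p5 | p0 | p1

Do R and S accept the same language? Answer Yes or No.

No

The string xx is accepted by R but rejected by S.
So L(R) ≠ L(S).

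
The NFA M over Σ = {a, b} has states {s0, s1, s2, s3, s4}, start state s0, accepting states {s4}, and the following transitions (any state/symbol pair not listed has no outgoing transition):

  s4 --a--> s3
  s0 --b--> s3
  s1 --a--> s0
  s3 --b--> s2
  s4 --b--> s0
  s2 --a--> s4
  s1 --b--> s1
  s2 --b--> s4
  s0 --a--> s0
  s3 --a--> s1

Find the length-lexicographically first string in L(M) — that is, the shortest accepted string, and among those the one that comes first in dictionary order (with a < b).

A breadth-first search from s0 reaches an accepting state first via the path s0 → s3 → s2 → s4 on input bba.
No string of length < 3 is accepted (BFS exhausts all shorter strings without reaching an accepting state), and bba is the lexicographically least accepting string of length 3.

bba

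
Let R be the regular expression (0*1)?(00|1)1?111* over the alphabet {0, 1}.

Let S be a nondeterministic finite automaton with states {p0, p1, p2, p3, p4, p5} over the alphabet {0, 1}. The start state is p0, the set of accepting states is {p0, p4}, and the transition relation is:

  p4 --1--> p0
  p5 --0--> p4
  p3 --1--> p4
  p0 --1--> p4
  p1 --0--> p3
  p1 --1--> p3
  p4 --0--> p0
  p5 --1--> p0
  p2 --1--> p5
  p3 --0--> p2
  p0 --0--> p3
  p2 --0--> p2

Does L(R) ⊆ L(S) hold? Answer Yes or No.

Yes

Converting the expression R to a DFA (subset construction, then merging equivalent states) gives the minimal DFA with states {r0, r1, r2, r3, r4, r5, r6, r7, r8, r9, r10, r11}, start state r0, accepting states {r11} and transitions r0: 0→r1, 1→r2; r1: 0→r3, 1→r4; r2: 0→r5, 1→r6; r3: 0→r7, 1→r8; r4: 0→r5, 1→r9; r5: 0→r9, 1→r10; r6: 0→r10, 1→r11; r7: 0→r7, 1→r4; r8: 0→r5, 1→r11; r9: 0→r10, 1→r6; r10: 0→r10, 1→r10; r11: 0→r10, 1→r11.
Exploring the product automaton R × S from the start pair (r0, p0), following both machines on each input symbol, reaches 21 state pairs: (r0, p0), (r1, p3), (r2, p4), (r3, p2), (r4, p4), (r5, p0), (r6, p0), (r7, p2), (r8, p5), (r9, p0), (r9, p3), (r10, p4), (r10, p3), (r11, p4), (r4, p5), (r5, p4), (r11, p0), (r6, p4), (r10, p2), (r10, p0), (r10, p5).
R accepts in {r11} and S accepts in {p0, p4}. The reachable pairs whose R-component is accepting are (r11, p4), (r11, p0); in each of them the S-component is accepting too, so the product for L(R) \ L(S) (R-component accepting, S-component rejecting) has no reachable accepting pair and the difference is empty.
Hence every string in L(R) is also in L(S).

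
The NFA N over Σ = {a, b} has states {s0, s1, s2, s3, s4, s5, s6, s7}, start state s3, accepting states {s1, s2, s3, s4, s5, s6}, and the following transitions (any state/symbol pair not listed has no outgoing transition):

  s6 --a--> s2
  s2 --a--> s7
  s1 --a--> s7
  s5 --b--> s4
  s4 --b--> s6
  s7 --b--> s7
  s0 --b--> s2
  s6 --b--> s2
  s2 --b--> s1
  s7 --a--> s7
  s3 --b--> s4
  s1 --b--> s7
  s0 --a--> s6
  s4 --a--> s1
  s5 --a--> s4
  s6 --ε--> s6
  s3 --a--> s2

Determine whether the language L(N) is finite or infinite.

finite

The useful states (reachable from s3 and able to reach an accepting state) are {s1, s2, s3, s4, s6}.
Restricted to these states the transition graph has no cycle, so every accepting path has bounded length and L is finite.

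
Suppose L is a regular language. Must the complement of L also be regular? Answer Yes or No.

Yes

Take a complete DFA for L and swap accepting and non-accepting states; the resulting DFA accepts exactly Σ* \ L.
So the regular languages are closed under complement.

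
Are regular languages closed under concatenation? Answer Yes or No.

Yes

If R₁ and R₂ are regular expressions for the two languages then R₁R₂ denotes L₁L₂; on automata, add ε-moves from every accepting state of an NFA for L₁ to the start state of an NFA for L₂ and keep only the second machine's accepting states.
So the regular languages are closed under concatenation.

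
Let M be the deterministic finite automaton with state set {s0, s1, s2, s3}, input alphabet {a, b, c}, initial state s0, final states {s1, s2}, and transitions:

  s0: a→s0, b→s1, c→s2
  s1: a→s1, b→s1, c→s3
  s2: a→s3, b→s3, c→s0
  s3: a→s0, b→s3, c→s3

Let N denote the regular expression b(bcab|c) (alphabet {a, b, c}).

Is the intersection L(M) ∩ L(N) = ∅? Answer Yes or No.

No

The string bbcab is accepted by both M and N.
Hence L(M) ∩ L(N) ≠ ∅.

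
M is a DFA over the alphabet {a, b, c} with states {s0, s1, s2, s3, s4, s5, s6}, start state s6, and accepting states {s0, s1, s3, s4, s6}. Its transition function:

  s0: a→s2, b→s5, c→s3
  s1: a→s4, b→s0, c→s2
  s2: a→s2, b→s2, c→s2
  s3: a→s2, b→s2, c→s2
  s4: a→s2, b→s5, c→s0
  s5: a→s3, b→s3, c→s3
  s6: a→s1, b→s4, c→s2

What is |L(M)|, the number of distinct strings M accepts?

The useful subgraph on states {s0, s1, s3, s4, s5, s6} is acyclic, so L(M) is finite; the longest accepting path visits 6 useful states, giving maximum string length 5.
Counting accepting paths from s6 by length: 1 of length 0, 2 of length 1, 3 of length 2, 6 of length 3, 10 of length 4, 3 of length 5. Total 25.

25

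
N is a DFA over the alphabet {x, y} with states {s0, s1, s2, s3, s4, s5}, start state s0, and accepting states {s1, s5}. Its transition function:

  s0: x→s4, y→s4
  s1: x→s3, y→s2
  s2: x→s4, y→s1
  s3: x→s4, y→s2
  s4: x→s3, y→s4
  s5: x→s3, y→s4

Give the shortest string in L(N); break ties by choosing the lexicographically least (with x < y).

A breadth-first search from s0 reaches an accepting state first via the path s0 → s4 → s3 → s2 → s1 on input xxyy.
No string of length < 4 is accepted (BFS exhausts all shorter strings without reaching an accepting state), and xxyy is the lexicographically least accepting string of length 4.

xxyy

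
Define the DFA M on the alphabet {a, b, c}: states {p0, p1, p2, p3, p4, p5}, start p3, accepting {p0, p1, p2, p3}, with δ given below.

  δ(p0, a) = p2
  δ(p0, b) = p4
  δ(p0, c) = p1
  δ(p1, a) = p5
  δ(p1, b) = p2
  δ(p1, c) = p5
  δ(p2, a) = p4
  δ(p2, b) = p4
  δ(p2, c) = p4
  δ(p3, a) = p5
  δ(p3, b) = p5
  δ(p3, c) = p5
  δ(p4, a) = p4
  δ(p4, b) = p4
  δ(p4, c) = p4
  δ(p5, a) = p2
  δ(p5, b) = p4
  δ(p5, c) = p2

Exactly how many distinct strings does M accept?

7

The useful subgraph on states {p2, p3, p5} is acyclic, so L(M) is finite; the longest accepting path visits 3 useful states, giving maximum string length 2.
Counting accepting paths from p3 by length: 1 of length 0, 6 of length 2. Total 7.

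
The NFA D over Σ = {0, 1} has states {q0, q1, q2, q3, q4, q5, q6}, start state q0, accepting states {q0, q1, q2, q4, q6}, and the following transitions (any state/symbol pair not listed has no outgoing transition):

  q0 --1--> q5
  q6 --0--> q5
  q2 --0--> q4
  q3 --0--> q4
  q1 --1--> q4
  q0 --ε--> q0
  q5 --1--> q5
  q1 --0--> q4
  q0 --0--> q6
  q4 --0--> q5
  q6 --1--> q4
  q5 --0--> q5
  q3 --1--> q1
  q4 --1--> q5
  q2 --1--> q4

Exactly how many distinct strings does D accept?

The useful subgraph on states {q0, q4, q6} is acyclic, so L(D) is finite; the longest accepting path visits 3 useful states, giving maximum string length 2.
Counting accepting paths from q0 by length: 1 of length 0, 1 of length 1, 1 of length 2. Total 3.

3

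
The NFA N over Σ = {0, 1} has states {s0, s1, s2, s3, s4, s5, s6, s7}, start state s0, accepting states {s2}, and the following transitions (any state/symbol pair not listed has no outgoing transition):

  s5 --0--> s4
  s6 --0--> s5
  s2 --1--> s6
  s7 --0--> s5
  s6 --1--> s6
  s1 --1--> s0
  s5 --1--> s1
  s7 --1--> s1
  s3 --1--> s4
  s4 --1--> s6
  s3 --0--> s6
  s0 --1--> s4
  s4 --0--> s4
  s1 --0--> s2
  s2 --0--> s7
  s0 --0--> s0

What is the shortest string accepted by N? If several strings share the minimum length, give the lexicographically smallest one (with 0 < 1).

11010

A breadth-first search from s0 reaches an accepting state first via the path s0 → s4 → s6 → s5 → s1 → s2 on input 11010.
No string of length < 5 is accepted (BFS exhausts all shorter strings without reaching an accepting state), and 11010 is the lexicographically least accepting string of length 5.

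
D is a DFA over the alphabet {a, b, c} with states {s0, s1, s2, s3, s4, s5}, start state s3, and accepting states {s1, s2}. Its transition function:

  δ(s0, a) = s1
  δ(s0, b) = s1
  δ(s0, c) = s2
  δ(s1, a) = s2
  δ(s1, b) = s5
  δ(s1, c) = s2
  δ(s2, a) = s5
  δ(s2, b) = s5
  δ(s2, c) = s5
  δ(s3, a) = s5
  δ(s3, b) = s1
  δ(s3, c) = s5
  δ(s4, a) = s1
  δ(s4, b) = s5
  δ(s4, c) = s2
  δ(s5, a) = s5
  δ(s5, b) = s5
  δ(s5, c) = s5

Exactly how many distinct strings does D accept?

3

The useful subgraph on states {s1, s2, s3} is acyclic, so L(D) is finite; the longest accepting path visits 3 useful states, giving maximum string length 2.
Counting accepting paths from s3 by length: 1 of length 1, 2 of length 2. Total 3.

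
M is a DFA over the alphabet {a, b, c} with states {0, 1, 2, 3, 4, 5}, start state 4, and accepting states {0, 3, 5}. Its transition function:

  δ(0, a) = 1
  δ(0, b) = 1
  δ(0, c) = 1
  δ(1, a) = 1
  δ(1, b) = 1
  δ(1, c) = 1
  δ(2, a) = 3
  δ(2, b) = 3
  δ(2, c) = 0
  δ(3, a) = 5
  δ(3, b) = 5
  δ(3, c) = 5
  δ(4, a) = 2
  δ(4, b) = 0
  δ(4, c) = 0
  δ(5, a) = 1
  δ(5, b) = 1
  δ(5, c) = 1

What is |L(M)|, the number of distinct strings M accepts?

The useful subgraph on states {0, 2, 3, 4, 5} is acyclic, so L(M) is finite; the longest accepting path visits 4 useful states, giving maximum string length 3.
Counting accepting paths from 4 by length: 2 of length 1, 3 of length 2, 6 of length 3. Total 11.

11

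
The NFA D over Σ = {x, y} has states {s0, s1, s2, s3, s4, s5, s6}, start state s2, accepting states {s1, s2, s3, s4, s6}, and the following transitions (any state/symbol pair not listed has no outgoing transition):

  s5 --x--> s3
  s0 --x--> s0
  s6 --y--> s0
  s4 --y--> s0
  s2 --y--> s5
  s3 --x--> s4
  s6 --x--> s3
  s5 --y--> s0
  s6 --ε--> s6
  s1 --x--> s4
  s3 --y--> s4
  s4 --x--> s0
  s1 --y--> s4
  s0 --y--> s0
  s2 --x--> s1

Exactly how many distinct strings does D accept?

7

The useful subgraph on states {s1, s2, s3, s4, s5} is acyclic, so L(D) is finite; the longest accepting path visits 4 useful states, giving maximum string length 3.
Counting accepting paths from s2 by length: 1 of length 0, 1 of length 1, 3 of length 2, 2 of length 3. Total 7.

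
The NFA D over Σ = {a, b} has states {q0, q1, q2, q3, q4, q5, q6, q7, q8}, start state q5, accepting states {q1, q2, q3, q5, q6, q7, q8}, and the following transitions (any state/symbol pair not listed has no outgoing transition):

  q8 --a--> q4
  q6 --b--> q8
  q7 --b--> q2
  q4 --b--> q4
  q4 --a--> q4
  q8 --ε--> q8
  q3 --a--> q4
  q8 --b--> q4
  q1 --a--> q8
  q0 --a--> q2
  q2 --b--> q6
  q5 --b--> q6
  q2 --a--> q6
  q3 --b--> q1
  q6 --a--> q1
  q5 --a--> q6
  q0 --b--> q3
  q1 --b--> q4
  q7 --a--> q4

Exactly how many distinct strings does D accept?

The useful subgraph on states {q1, q5, q6, q8} is acyclic, so L(D) is finite; the longest accepting path visits 4 useful states, giving maximum string length 3.
Counting accepting paths from q5 by length: 1 of length 0, 2 of length 1, 4 of length 2, 2 of length 3. Total 9.

9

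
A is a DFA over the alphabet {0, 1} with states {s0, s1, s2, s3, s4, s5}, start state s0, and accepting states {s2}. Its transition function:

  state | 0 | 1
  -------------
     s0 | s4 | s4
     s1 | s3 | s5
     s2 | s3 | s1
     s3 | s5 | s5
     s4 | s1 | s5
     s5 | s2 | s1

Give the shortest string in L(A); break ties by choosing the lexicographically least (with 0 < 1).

010

A breadth-first search from s0 reaches an accepting state first via the path s0 → s4 → s5 → s2 on input 010.
No string of length < 3 is accepted (BFS exhausts all shorter strings without reaching an accepting state), and 010 is the lexicographically least accepting string of length 3.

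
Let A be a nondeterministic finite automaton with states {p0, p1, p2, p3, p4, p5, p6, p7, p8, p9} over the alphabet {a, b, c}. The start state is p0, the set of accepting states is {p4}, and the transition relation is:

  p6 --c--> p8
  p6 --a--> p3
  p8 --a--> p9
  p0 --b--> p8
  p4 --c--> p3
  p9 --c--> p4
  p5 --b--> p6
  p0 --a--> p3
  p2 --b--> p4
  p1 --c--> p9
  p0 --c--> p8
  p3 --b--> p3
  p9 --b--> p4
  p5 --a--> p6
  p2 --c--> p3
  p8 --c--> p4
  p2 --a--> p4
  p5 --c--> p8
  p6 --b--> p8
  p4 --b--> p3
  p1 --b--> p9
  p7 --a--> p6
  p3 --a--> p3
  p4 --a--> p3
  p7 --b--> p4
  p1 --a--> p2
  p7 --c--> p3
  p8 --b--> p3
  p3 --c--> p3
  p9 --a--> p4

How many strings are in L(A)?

The useful subgraph on states {p0, p4, p8, p9} is acyclic, so L(A) is finite; the longest accepting path visits 4 useful states, giving maximum string length 3.
Counting accepting paths from p0 by length: 2 of length 2, 6 of length 3. Total 8.

8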